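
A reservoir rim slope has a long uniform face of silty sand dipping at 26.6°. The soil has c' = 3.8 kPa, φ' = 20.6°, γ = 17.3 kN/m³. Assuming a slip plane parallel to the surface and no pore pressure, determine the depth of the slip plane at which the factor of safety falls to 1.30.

Setting FS = 1.30 in FS = [c' + γz cos²β tanφ'] / [γz sinβ cosβ] and solving for z:
z = c' / [γ cosβ (FS·sinβ − cosβ·tanφ')]
  = 3.8 / [17.3·cos26.6°·(1.30·sin26.6° − cos26.6°·tan20.6°)]
  = 3.8 / [17.3·0.8942·(1.30·0.4478 − 0.8942·0.3759)]
  = 3.8 / 3.8053 = 0.999 m

z = 1.00 m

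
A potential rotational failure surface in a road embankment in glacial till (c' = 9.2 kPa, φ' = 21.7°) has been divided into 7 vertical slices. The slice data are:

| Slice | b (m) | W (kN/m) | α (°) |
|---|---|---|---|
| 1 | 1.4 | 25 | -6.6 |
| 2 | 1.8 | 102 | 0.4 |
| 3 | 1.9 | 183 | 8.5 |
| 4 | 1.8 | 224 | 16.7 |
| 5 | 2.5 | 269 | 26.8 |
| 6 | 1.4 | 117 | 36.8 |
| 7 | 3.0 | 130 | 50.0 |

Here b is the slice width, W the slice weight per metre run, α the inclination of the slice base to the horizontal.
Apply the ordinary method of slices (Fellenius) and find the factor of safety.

FS = 1.38

Ordinary method of slices: FS = Σ[c'·Δl_i + (W_i cosα_i)·tanφ'] / Σ W_i sinα_i, with Δl_i = b_i / cosα_i.
Slice 1: Δl = 1.4/cos(-6.6°) = 1.409 m; N'_1 = 25·cos(-6.6°) = 24.8; c'Δl = 12.97; W sinα = -2.9
Slice 2: Δl = 1.8/cos0.4° = 1.800 m; N'_2 = 102·cos0.4° = 102.0; c'Δl = 16.56; W sinα = 0.7
Slice 3: Δl = 1.9/cos8.5° = 1.921 m; N'_3 = 183·cos8.5° = 181.0; c'Δl = 17.67; W sinα = 27.0
Slice 4: Δl = 1.8/cos16.7° = 1.879 m; N'_4 = 224·cos16.7° = 214.6; c'Δl = 17.29; W sinα = 64.4
Slice 5: Δl = 2.5/cos26.8° = 2.801 m; N'_5 = 269·cos26.8° = 240.1; c'Δl = 25.77; W sinα = 121.3
Slice 6: Δl = 1.4/cos36.8° = 1.748 m; N'_6 = 117·cos36.8° = 93.7; c'Δl = 16.09; W sinα = 70.1
Slice 7: Δl = 3.0/cos50.0° = 4.667 m; N'_7 = 130·cos50.0° = 83.6; c'Δl = 42.94; W sinα = 99.6
Σc'Δl = 149.3 kN/m; ΣN' = 939.7 kN/m; ΣW sinα = 380.2 kN/m
Resisting = 149.3 + 939.7·tan21.7° = 149.3 + 374.0 = 523.2 kN/m
FS = 523.2 / 380.2 = 1.376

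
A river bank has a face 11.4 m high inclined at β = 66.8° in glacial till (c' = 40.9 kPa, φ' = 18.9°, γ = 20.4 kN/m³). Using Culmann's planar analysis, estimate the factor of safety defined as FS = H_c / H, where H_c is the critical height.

H_c = (4c'/γ) · sinβ cosφ' / [1 − cos(β − φ')]
    = (4·40.9/20.4) · sin66.8°·cos18.9° / [1 − cos47.9°]
    = 8.020 · 0.8696 / 0.3296 = 21.16 m
FS = H_c / H = 21.16 / 11.4 = 1.856

FS = 1.86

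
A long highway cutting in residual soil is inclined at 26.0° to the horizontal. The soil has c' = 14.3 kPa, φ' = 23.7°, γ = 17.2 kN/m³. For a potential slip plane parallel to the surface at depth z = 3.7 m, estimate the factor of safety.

For an infinite slope with a slip plane parallel to the surface (no pore pressure): FS = [c' + γz cos²β tanφ'] / [γz sinβ cosβ].
γz = 17.2·3.7 = 63.64 kN/m²
Numerator = 14.3 + 63.64·cos²26.0°·tan23.7° = 14.3 + 63.64·0.8078·0.4390 = 36.868 kPa
Denominator = 63.64·sin26.0°·cos26.0° = 63.64·0.4384·0.8988 = 25.075 kPa
FS = 36.868 / 25.075 = 1.470

FS = 1.47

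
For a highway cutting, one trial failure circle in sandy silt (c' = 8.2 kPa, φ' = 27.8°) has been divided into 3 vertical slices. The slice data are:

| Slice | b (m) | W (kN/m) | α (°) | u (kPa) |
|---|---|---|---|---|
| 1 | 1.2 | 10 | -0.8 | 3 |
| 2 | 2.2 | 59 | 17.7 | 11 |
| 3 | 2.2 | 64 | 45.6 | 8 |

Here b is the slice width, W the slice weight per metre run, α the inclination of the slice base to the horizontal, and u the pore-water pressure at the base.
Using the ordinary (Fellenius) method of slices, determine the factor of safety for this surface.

FS = 1.33

Ordinary method of slices: FS = Σ[c'·Δl_i + (W_i cosα_i − u_i·Δl_i)·tanφ'] / Σ W_i sinα_i, with Δl_i = b_i / cosα_i.
Slice 1: Δl = 1.2/cos(-0.8°) = 1.200 m; N'_1 = 10·cos(-0.8°) − 3·1.200 = 6.4; c'Δl = 9.84; W sinα = -0.1
Slice 2: Δl = 2.2/cos17.7° = 2.309 m; N'_2 = 59·cos17.7° − 11·2.309 = 30.8; c'Δl = 18.94; W sinα = 17.9
Slice 3: Δl = 2.2/cos45.6° = 3.144 m; N'_3 = 64·cos45.6° − 8·3.144 = 19.6; c'Δl = 25.78; W sinα = 45.7
Σc'Δl = 54.6 kN/m; ΣN' = 56.8 kN/m; ΣW sinα = 63.5 kN/m
Resisting = 54.6 + 56.8·tan27.8° = 54.6 + 30.0 = 84.5 kN/m
FS = 84.5 / 63.5 = 1.331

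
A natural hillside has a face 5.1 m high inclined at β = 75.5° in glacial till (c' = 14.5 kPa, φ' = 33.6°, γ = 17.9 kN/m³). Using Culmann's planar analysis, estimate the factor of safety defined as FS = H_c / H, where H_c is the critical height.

FS = 2.00

H_c = (4c'/γ) · sinβ cosφ' / [1 − cos(β − φ')]
    = (4·14.5/17.9) · sin75.5°·cos33.6° / [1 − cos41.9°]
    = 3.240 · 0.8064 / 0.2557 = 10.22 m
FS = H_c / H = 10.22 / 5.1 = 2.004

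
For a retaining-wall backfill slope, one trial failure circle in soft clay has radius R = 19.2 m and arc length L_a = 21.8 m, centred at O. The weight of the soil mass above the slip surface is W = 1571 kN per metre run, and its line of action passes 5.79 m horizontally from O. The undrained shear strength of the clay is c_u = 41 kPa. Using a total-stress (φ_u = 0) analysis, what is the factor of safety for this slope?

FS = 1.89

Taking moments about the centre O, the resisting moment is provided by the undrained shear strength acting along the arc:
M_R = c_u·L_a·R = 41·21.80·19.2 = 17161.0 kN·m/m
M_D = W·d = 1571·5.79 = 9096.1 kN·m/m
FS = M_R / M_D = 17161.0 / 9096.1 = 1.887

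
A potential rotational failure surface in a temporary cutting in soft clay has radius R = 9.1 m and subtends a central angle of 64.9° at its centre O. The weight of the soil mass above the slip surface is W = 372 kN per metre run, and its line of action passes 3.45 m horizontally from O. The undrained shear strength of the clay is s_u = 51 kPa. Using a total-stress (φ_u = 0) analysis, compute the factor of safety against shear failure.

Taking moments about the centre O, the resisting moment is provided by the undrained shear strength acting along the arc:
Arc length L_a = R·θ = 9.1·(64.9°·π/180) = 9.1·1.1327 = 10.31 m
M_R = s_u·L_a·R = 51·10.31·9.1 = 4783.8 kN·m/m
M_D = W·d = 372·3.45 = 1283.4 kN·m/m
FS = M_R / M_D = 4783.8 / 1283.4 = 3.727

FS = 3.73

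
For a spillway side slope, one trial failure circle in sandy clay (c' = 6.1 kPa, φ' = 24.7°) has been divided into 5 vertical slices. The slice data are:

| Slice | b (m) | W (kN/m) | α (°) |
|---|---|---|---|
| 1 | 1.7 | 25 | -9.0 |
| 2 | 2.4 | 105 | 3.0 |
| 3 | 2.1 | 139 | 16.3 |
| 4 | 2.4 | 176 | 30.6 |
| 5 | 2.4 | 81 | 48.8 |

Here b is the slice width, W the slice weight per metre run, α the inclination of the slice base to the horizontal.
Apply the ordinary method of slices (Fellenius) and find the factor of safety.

FS = 1.53

Ordinary method of slices: FS = Σ[c'·Δl_i + (W_i cosα_i)·tanφ'] / Σ W_i sinα_i, with Δl_i = b_i / cosα_i.
Slice 1: Δl = 1.7/cos(-9.0°) = 1.721 m; N'_1 = 25·cos(-9.0°) = 24.7; c'Δl = 10.50; W sinα = -3.9
Slice 2: Δl = 2.4/cos3.0° = 2.403 m; N'_2 = 105·cos3.0° = 104.9; c'Δl = 14.66; W sinα = 5.5
Slice 3: Δl = 2.1/cos16.3° = 2.188 m; N'_3 = 139·cos16.3° = 133.4; c'Δl = 13.35; W sinα = 39.0
Slice 4: Δl = 2.4/cos30.6° = 2.788 m; N'_4 = 176·cos30.6° = 151.5; c'Δl = 17.01; W sinα = 89.6
Slice 5: Δl = 2.4/cos48.8° = 3.644 m; N'_5 = 81·cos48.8° = 53.4; c'Δl = 22.23; W sinα = 60.9
Σc'Δl = 77.7 kN/m; ΣN' = 467.8 kN/m; ΣW sinα = 191.1 kN/m
Resisting = 77.7 + 467.8·tan24.7° = 77.7 + 215.2 = 292.9 kN/m
FS = 292.9 / 191.1 = 1.532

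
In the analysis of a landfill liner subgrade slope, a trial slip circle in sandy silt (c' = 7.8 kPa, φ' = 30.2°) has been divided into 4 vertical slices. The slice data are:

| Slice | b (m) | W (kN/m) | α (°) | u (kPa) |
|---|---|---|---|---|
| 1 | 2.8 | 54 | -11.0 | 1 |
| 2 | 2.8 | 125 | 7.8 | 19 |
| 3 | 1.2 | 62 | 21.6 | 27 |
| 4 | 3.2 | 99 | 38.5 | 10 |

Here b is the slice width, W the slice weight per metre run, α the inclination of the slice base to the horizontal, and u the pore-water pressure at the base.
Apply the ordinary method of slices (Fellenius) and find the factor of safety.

FS = 2.09

Ordinary method of slices: FS = Σ[c'·Δl_i + (W_i cosα_i − u_i·Δl_i)·tanφ'] / Σ W_i sinα_i, with Δl_i = b_i / cosα_i.
Slice 1: Δl = 2.8/cos(-11.0°) = 2.852 m; N'_1 = 54·cos(-11.0°) − 1·2.852 = 50.2; c'Δl = 22.25; W sinα = -10.3
Slice 2: Δl = 2.8/cos7.8° = 2.826 m; N'_2 = 125·cos7.8° − 19·2.826 = 70.1; c'Δl = 22.04; W sinα = 17.0
Slice 3: Δl = 1.2/cos21.6° = 1.291 m; N'_3 = 62·cos21.6° − 27·1.291 = 22.8; c'Δl = 10.07; W sinα = 22.8
Slice 4: Δl = 3.2/cos38.5° = 4.089 m; N'_4 = 99·cos38.5° − 10·4.089 = 36.6; c'Δl = 31.89; W sinα = 61.6
Σc'Δl = 86.3 kN/m; ΣN' = 179.7 kN/m; ΣW sinα = 91.1 kN/m
Resisting = 86.3 + 179.7·tan30.2° = 86.3 + 104.6 = 190.8 kN/m
FS = 190.8 / 91.1 = 2.094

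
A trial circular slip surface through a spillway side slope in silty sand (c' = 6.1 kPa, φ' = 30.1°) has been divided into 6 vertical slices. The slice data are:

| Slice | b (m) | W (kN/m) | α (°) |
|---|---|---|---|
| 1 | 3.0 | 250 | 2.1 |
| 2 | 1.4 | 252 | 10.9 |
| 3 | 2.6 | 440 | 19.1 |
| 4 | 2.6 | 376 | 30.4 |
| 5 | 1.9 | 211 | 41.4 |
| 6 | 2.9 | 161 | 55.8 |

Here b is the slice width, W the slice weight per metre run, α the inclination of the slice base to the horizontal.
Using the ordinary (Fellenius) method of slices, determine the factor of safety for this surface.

Ordinary method of slices: FS = Σ[c'·Δl_i + (W_i cosα_i)·tanφ'] / Σ W_i sinα_i, with Δl_i = b_i / cosα_i.
Slice 1: Δl = 3.0/cos2.1° = 3.002 m; N'_1 = 250·cos2.1° = 249.8; c'Δl = 18.31; W sinα = 9.2
Slice 2: Δl = 1.4/cos10.9° = 1.426 m; N'_2 = 252·cos10.9° = 247.5; c'Δl = 8.70; W sinα = 47.7
Slice 3: Δl = 2.6/cos19.1° = 2.751 m; N'_3 = 440·cos19.1° = 415.8; c'Δl = 16.78; W sinα = 144.0
Slice 4: Δl = 2.6/cos30.4° = 3.014 m; N'_4 = 376·cos30.4° = 324.3; c'Δl = 18.39; W sinα = 190.3
Slice 5: Δl = 1.9/cos41.4° = 2.533 m; N'_5 = 211·cos41.4° = 158.3; c'Δl = 15.45; W sinα = 139.5
Slice 6: Δl = 2.9/cos55.8° = 5.159 m; N'_6 = 161·cos55.8° = 90.5; c'Δl = 31.47; W sinα = 133.2
Σc'Δl = 109.1 kN/m; ΣN' = 1486.1 kN/m; ΣW sinα = 663.8 kN/m
Resisting = 109.1 + 1486.1·tan30.1° = 109.1 + 861.5 = 970.6 kN/m
FS = 970.6 / 663.8 = 1.462

FS = 1.46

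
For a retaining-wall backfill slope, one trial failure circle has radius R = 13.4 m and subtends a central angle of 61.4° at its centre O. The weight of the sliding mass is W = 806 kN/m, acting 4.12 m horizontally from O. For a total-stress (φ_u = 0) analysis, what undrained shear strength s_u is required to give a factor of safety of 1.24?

FS = s_u·L_a·R / (W·d), so s_u = FS·W·d / (L_a·R).
Arc length L_a = R·θ = 13.4·(61.4°·π/180) = 13.4·1.0716 = 14.36 m
s_u = 1.24·806·4.12 / (14.36·13.4) = 4117.7 / 192.42 = 21.40 kPa

s_u = 21.4 kPa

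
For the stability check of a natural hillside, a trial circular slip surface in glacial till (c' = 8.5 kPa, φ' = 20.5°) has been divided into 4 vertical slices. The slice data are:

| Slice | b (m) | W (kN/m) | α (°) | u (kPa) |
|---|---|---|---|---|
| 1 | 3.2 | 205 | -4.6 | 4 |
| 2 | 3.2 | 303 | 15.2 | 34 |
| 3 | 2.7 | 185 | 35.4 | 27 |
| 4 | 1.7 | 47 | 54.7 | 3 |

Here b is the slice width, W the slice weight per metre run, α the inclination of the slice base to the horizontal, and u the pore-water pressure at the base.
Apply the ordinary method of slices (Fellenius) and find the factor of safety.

FS = 1.33

Ordinary method of slices: FS = Σ[c'·Δl_i + (W_i cosα_i − u_i·Δl_i)·tanφ'] / Σ W_i sinα_i, with Δl_i = b_i / cosα_i.
Slice 1: Δl = 3.2/cos(-4.6°) = 3.210 m; N'_1 = 205·cos(-4.6°) − 4·3.210 = 191.5; c'Δl = 27.29; W sinα = -16.4
Slice 2: Δl = 3.2/cos15.2° = 3.316 m; N'_2 = 303·cos15.2° − 34·3.316 = 179.7; c'Δl = 28.19; W sinα = 79.4
Slice 3: Δl = 2.7/cos35.4° = 3.312 m; N'_3 = 185·cos35.4° − 27·3.312 = 61.4; c'Δl = 28.16; W sinα = 107.2
Slice 4: Δl = 1.7/cos54.7° = 2.942 m; N'_4 = 47·cos54.7° − 3·2.942 = 18.3; c'Δl = 25.01; W sinα = 38.4
Σc'Δl = 108.6 kN/m; ΣN' = 450.9 kN/m; ΣW sinα = 208.5 kN/m
Resisting = 108.6 + 450.9·tan20.5° = 108.6 + 168.6 = 277.2 kN/m
FS = 277.2 / 208.5 = 1.329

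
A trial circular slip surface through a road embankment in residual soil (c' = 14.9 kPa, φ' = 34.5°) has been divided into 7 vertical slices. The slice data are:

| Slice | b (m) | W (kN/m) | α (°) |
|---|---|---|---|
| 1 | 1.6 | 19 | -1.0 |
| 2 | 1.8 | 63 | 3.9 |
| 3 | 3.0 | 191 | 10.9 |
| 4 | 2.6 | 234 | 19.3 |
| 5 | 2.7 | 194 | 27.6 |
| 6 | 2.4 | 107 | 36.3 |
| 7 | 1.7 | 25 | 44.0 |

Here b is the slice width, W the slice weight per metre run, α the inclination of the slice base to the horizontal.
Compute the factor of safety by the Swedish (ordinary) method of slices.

Ordinary method of slices: FS = Σ[c'·Δl_i + (W_i cosα_i)·tanφ'] / Σ W_i sinα_i, with Δl_i = b_i / cosα_i.
Slice 1: Δl = 1.6/cos(-1.0°) = 1.600 m; N'_1 = 19·cos(-1.0°) = 19.0; c'Δl = 23.84; W sinα = -0.3
Slice 2: Δl = 1.8/cos3.9° = 1.804 m; N'_2 = 63·cos3.9° = 62.9; c'Δl = 26.88; W sinα = 4.3
Slice 3: Δl = 3.0/cos10.9° = 3.055 m; N'_3 = 191·cos10.9° = 187.6; c'Δl = 45.52; W sinα = 36.1
Slice 4: Δl = 2.6/cos19.3° = 2.755 m; N'_4 = 234·cos19.3° = 220.8; c'Δl = 41.05; W sinα = 77.3
Slice 5: Δl = 2.7/cos27.6° = 3.047 m; N'_5 = 194·cos27.6° = 171.9; c'Δl = 45.40; W sinα = 89.9
Slice 6: Δl = 2.4/cos36.3° = 2.978 m; N'_6 = 107·cos36.3° = 86.2; c'Δl = 44.37; W sinα = 63.3
Slice 7: Δl = 1.7/cos44.0° = 2.363 m; N'_7 = 25·cos44.0° = 18.0; c'Δl = 35.21; W sinα = 17.4
Σc'Δl = 262.3 kN/m; ΣN' = 766.4 kN/m; ΣW sinα = 288.0 kN/m
Resisting = 262.3 + 766.4·tan34.5° = 262.3 + 526.7 = 789.0 kN/m
FS = 789.0 / 288.0 = 2.740

FS = 2.74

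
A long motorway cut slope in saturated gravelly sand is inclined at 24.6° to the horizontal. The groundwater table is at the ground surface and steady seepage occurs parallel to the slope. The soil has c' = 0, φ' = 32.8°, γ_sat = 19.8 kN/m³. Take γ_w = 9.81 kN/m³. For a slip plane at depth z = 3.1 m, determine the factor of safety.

FS = 0.71

With seepage parallel to the slope and the water table at the surface, the effective normal stress on the slip plane uses the buoyant unit weight γ' = γ_sat − γ_w while the driving shear stress uses γ_sat:
FS = [c' + γ' z cos²β tanφ'] / [γ_sat z sinβ cosβ]
(For c' = 0 this reduces to FS = (γ'/γ_sat)·tanφ'/tanβ.)
γ' = 19.8 − 9.81 = 9.99 kN/m³
Numerator = 0.0 + 9.99·3.1·cos²24.6°·tan32.8° = 0.0 + 9.99·3.1·0.8267·0.6445 = 16.500 kPa
Denominator = 19.8·3.1·sin24.6°·cos24.6° = 19.8·3.1·0.4163·0.9092 = 23.232 kPa
FS = 16.500 / 23.232 = 0.710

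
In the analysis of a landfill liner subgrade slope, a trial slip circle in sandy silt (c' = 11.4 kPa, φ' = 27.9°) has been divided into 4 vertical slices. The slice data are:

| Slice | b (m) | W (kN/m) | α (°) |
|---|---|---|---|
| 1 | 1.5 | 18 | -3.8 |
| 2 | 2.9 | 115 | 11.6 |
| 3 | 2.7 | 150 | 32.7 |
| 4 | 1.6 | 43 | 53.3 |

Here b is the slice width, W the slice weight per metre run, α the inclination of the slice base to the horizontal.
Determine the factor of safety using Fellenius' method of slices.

FS = 1.95

Ordinary method of slices: FS = Σ[c'·Δl_i + (W_i cosα_i)·tanφ'] / Σ W_i sinα_i, with Δl_i = b_i / cosα_i.
Slice 1: Δl = 1.5/cos(-3.8°) = 1.503 m; N'_1 = 18·cos(-3.8°) = 18.0; c'Δl = 17.14; W sinα = -1.2
Slice 2: Δl = 2.9/cos11.6° = 2.960 m; N'_2 = 115·cos11.6° = 112.7; c'Δl = 33.75; W sinα = 23.1
Slice 3: Δl = 2.7/cos32.7° = 3.209 m; N'_3 = 150·cos32.7° = 126.2; c'Δl = 36.58; W sinα = 81.0
Slice 4: Δl = 1.6/cos53.3° = 2.677 m; N'_4 = 43·cos53.3° = 25.7; c'Δl = 30.52; W sinα = 34.5
Σc'Δl = 118.0 kN/m; ΣN' = 282.5 kN/m; ΣW sinα = 137.4 kN/m
Resisting = 118.0 + 282.5·tan27.9° = 118.0 + 149.6 = 267.6 kN/m
FS = 267.6 / 137.4 = 1.947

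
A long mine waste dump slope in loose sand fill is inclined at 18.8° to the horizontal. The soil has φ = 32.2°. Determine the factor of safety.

For a dry cohesionless infinite slope the factor of safety is FS = tanφ / tanβ.
FS = tan32.2° / tan18.8° = 0.6297 / 0.3404 = 1.850

FS = 1.85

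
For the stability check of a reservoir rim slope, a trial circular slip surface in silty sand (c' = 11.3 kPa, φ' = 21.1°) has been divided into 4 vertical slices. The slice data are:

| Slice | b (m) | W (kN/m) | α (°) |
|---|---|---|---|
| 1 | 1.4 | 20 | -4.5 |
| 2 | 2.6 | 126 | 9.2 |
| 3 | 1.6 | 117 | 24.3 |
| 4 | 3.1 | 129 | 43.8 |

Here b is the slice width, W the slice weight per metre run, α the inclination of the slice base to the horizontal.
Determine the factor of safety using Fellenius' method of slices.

Ordinary method of slices: FS = Σ[c'·Δl_i + (W_i cosα_i)·tanφ'] / Σ W_i sinα_i, with Δl_i = b_i / cosα_i.
Slice 1: Δl = 1.4/cos(-4.5°) = 1.404 m; N'_1 = 20·cos(-4.5°) = 19.9; c'Δl = 15.87; W sinα = -1.6
Slice 2: Δl = 2.6/cos9.2° = 2.634 m; N'_2 = 126·cos9.2° = 124.4; c'Δl = 29.76; W sinα = 20.1
Slice 3: Δl = 1.6/cos24.3° = 1.756 m; N'_3 = 117·cos24.3° = 106.6; c'Δl = 19.84; W sinα = 48.1
Slice 4: Δl = 3.1/cos43.8° = 4.295 m; N'_4 = 129·cos43.8° = 93.1; c'Δl = 48.53; W sinα = 89.3
Σc'Δl = 114.0 kN/m; ΣN' = 344.1 kN/m; ΣW sinα = 156.0 kN/m
Resisting = 114.0 + 344.1·tan21.1° = 114.0 + 132.8 = 246.8 kN/m
FS = 246.8 / 156.0 = 1.582

FS = 1.58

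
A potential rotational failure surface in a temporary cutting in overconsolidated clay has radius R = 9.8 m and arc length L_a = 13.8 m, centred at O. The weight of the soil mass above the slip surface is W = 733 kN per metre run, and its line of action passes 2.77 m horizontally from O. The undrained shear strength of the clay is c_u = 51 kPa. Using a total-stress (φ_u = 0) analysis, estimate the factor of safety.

Taking moments about the centre O, the resisting moment is provided by the undrained shear strength acting along the arc:
M_R = c_u·L_a·R = 51·13.80·9.8 = 6897.2 kN·m/m
M_D = W·d = 733·2.77 = 2030.4 kN·m/m
FS = M_R / M_D = 6897.2 / 2030.4 = 3.397

FS = 3.40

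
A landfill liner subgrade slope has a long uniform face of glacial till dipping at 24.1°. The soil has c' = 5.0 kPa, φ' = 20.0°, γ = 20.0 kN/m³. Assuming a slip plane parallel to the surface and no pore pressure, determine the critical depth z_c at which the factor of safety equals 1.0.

z_c = 3.60 m

Setting FS = 1.00 in FS = [c' + γz cos²β tanφ'] / [γz sinβ cosβ] and solving for z:
z = c' / [γ cosβ (FS·sinβ − cosβ·tanφ')]
  = 5.0 / [20.0·cos24.1°·(1.00·sin24.1° − cos24.1°·tan20.0°)]
  = 5.0 / [20.0·0.9128·(1.00·0.4083 − 0.9128·0.3640)]
  = 5.0 / 1.3891 = 3.600 m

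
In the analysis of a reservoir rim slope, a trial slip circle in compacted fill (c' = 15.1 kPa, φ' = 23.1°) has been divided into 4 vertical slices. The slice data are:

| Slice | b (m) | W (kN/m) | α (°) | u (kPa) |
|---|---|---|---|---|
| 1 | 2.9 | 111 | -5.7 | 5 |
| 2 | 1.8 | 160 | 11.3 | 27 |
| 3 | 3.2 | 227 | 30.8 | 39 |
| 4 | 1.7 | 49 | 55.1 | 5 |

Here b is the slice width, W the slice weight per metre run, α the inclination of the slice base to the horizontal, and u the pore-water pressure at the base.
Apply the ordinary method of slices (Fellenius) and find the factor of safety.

Ordinary method of slices: FS = Σ[c'·Δl_i + (W_i cosα_i − u_i·Δl_i)·tanφ'] / Σ W_i sinα_i, with Δl_i = b_i / cosα_i.
Slice 1: Δl = 2.9/cos(-5.7°) = 2.914 m; N'_1 = 111·cos(-5.7°) − 5·2.914 = 95.9; c'Δl = 44.01; W sinα = -11.0
Slice 2: Δl = 1.8/cos11.3° = 1.836 m; N'_2 = 160·cos11.3° − 27·1.836 = 107.3; c'Δl = 27.72; W sinα = 31.4
Slice 3: Δl = 3.2/cos30.8° = 3.725 m; N'_3 = 227·cos30.8° − 39·3.725 = 49.7; c'Δl = 56.25; W sinα = 116.2
Slice 4: Δl = 1.7/cos55.1° = 2.971 m; N'_4 = 49·cos55.1° − 5·2.971 = 13.2; c'Δl = 44.87; W sinα = 40.2
Σc'Δl = 172.8 kN/m; ΣN' = 266.1 kN/m; ΣW sinα = 176.7 kN/m
Resisting = 172.8 + 266.1·tan23.1° = 172.8 + 113.5 = 286.3 kN/m
FS = 286.3 / 176.7 = 1.620

FS = 1.62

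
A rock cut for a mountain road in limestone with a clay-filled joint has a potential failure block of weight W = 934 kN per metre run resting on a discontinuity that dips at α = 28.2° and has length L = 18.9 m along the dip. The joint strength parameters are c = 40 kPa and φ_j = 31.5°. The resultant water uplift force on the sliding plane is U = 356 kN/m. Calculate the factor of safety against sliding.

Resolving the block weight along and normal to the plane and applying the Mohr–Coulomb strength on the joint:
N' = W cosα − U = 934·cos28.2° − 356 = 467.1 kN/m
Driving force T = W sinα = 934·sin28.2° = 441.4 kN/m
Resisting force R = c·L + N'·tanφ_j = 40·18.9 + 467.1·tan31.5° = 756.0 + 286.3 = 1042.3 kN/m
FS = R / T = 1042.3 / 441.4 = 2.361

FS = 2.36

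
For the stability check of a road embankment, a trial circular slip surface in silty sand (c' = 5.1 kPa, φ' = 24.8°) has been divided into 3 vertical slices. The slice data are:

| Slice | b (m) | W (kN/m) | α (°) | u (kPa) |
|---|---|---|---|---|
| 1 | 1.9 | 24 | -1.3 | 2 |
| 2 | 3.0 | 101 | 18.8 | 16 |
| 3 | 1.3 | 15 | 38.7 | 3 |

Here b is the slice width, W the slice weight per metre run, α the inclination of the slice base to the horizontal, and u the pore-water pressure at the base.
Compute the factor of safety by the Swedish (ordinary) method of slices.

FS = 1.63

Ordinary method of slices: FS = Σ[c'·Δl_i + (W_i cosα_i − u_i·Δl_i)·tanφ'] / Σ W_i sinα_i, with Δl_i = b_i / cosα_i.
Slice 1: Δl = 1.9/cos(-1.3°) = 1.900 m; N'_1 = 24·cos(-1.3°) − 2·1.900 = 20.2; c'Δl = 9.69; W sinα = -0.5
Slice 2: Δl = 3.0/cos18.8° = 3.169 m; N'_2 = 101·cos18.8° − 16·3.169 = 44.9; c'Δl = 16.16; W sinα = 32.5
Slice 3: Δl = 1.3/cos38.7° = 1.666 m; N'_3 = 15·cos38.7° − 3·1.666 = 6.7; c'Δl = 8.50; W sinα = 9.4
Σc'Δl = 34.4 kN/m; ΣN' = 71.8 kN/m; ΣW sinα = 41.4 kN/m
Resisting = 34.4 + 71.8·tan24.8° = 34.4 + 33.2 = 67.5 kN/m
FS = 67.5 / 41.4 = 1.632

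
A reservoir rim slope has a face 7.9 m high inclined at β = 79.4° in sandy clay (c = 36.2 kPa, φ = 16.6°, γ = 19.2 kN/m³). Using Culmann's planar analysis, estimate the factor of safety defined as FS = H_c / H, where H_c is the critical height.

H_c = (4c/γ) · sinβ cosφ / [1 − cos(β − φ)]
    = (4·36.2/19.2) · sin79.4°·cos16.6° / [1 − cos62.8°]
    = 7.542 · 0.9420 / 0.5429 = 13.09 m
FS = H_c / H = 13.09 / 7.9 = 1.656

FS = 1.66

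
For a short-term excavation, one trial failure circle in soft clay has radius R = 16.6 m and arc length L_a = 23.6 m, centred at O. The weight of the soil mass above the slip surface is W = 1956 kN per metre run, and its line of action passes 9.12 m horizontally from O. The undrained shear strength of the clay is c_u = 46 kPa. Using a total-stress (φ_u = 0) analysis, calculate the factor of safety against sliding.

Taking moments about the centre O, the resisting moment is provided by the undrained shear strength acting along the arc:
M_R = c_u·L_a·R = 46·23.60·16.6 = 18021.0 kN·m/m
M_D = W·d = 1956·9.12 = 17838.7 kN·m/m
FS = M_R / M_D = 18021.0 / 17838.7 = 1.010

FS = 1.01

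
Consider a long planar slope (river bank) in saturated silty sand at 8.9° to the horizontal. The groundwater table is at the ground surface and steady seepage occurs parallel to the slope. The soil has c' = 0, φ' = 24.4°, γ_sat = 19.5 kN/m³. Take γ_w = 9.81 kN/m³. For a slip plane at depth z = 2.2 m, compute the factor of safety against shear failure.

FS = 1.44

With seepage parallel to the slope and the water table at the surface, the effective normal stress on the slip plane uses the buoyant unit weight γ' = γ_sat − γ_w while the driving shear stress uses γ_sat:
FS = [c' + γ' z cos²β tanφ'] / [γ_sat z sinβ cosβ]
(For c' = 0 this reduces to FS = (γ'/γ_sat)·tanφ'/tanβ.)
γ' = 19.5 − 9.81 = 9.69 kN/m³
Numerator = 0.0 + 9.69·2.2·cos²8.9°·tan24.4° = 0.0 + 9.69·2.2·0.9761·0.4536 = 9.439 kPa
Denominator = 19.5·2.2·sin8.9°·cos8.9° = 19.5·2.2·0.1547·0.9880 = 6.557 kPa
FS = 9.439 / 6.557 = 1.439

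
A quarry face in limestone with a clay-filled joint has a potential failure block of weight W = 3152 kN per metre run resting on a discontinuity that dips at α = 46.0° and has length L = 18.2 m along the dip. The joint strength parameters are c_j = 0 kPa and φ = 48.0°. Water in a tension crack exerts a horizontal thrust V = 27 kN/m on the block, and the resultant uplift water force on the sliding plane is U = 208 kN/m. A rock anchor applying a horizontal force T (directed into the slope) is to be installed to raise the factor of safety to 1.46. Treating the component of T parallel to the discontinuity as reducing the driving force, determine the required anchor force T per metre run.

Resolving forces along and normal to the sliding plane, with the horizontal anchor force T adding T·sinα to the effective normal force and T·cosα acting up the plane against the driving force:
FS = [c_jL + (W cosα − U − V sinα + T sinα) tanφ] / [W sinα + V cosα − T cosα]
Without the anchor: N' = 1962.1 kN/m, driving T_d = 2286.1 kN/m, resisting R = 0·18.2 + 1962.1·tan48.0° = 2179.2 kN/m, FS = 0.95.
Setting FS = 1.46 and solving for T:
1.46·(2286.1 − T cos46.0°) = 2179.2 + T sin46.0°·tan48.0°
T·(sin46.0°·tan48.0° + 1.46·cos46.0°) = 1.46·2286.1 − 2179.2
T·(0.7193·1.1106 + 1.46·0.6947) = 3337.7 − 2179.2 = 1158.5
T·1.8131 = 1158.5
T = 639.0 kN/m

T = 639 kN/m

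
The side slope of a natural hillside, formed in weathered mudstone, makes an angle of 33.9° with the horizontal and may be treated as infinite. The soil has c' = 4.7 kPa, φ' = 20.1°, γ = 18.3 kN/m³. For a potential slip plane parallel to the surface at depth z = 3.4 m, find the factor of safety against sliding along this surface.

For an infinite slope with a slip plane parallel to the surface (no pore pressure): FS = [c' + γz cos²β tanφ'] / [γz sinβ cosβ].
γz = 18.3·3.4 = 62.22 kN/m²
Numerator = 4.7 + 62.22·cos²33.9°·tan20.1° = 4.7 + 62.22·0.6889·0.3659 = 20.386 kPa
Denominator = 62.22·sin33.9°·cos33.9° = 62.22·0.5577·0.8300 = 28.804 kPa
FS = 20.386 / 28.804 = 0.708

FS = 0.71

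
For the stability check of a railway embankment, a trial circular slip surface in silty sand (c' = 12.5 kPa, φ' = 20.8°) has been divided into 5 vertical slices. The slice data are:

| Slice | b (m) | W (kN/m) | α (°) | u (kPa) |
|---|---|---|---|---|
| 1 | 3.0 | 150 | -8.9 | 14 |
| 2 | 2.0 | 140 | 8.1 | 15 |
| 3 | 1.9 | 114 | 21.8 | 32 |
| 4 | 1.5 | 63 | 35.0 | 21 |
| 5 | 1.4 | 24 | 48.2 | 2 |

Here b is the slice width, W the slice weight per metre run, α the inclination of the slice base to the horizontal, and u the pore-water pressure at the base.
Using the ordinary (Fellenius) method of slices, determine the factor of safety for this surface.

Ordinary method of slices: FS = Σ[c'·Δl_i + (W_i cosα_i − u_i·Δl_i)·tanφ'] / Σ W_i sinα_i, with Δl_i = b_i / cosα_i.
Slice 1: Δl = 3.0/cos(-8.9°) = 3.037 m; N'_1 = 150·cos(-8.9°) − 14·3.037 = 105.7; c'Δl = 37.96; W sinα = -23.2
Slice 2: Δl = 2.0/cos8.1° = 2.020 m; N'_2 = 140·cos8.1° − 15·2.020 = 108.3; c'Δl = 25.25; W sinα = 19.7
Slice 3: Δl = 1.9/cos21.8° = 2.046 m; N'_3 = 114·cos21.8° − 32·2.046 = 40.4; c'Δl = 25.58; W sinα = 42.3
Slice 4: Δl = 1.5/cos35.0° = 1.831 m; N'_4 = 63·cos35.0° − 21·1.831 = 13.2; c'Δl = 22.89; W sinα = 36.1
Slice 5: Δl = 1.4/cos48.2° = 2.100 m; N'_5 = 24·cos48.2° − 2·2.100 = 11.8; c'Δl = 26.26; W sinα = 17.9
Σc'Δl = 137.9 kN/m; ΣN' = 279.3 kN/m; ΣW sinα = 92.9 kN/m
Resisting = 137.9 + 279.3·tan20.8° = 137.9 + 106.1 = 244.0 kN/m
FS = 244.0 / 92.9 = 2.627

FS = 2.63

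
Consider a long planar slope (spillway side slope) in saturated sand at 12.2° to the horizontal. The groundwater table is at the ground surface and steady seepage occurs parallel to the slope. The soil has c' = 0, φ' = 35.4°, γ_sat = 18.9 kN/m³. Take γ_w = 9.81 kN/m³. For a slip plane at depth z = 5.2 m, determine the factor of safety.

With seepage parallel to the slope and the water table at the surface, the effective normal stress on the slip plane uses the buoyant unit weight γ' = γ_sat − γ_w while the driving shear stress uses γ_sat:
FS = [c' + γ' z cos²β tanφ'] / [γ_sat z sinβ cosβ]
(For c' = 0 this reduces to FS = (γ'/γ_sat)·tanφ'/tanβ.)
γ' = 18.9 − 9.81 = 9.09 kN/m³
Numerator = 0.0 + 9.09·5.2·cos²12.2°·tan35.4° = 0.0 + 9.09·5.2·0.9553·0.7107 = 32.091 kPa
Denominator = 18.9·5.2·sin12.2°·cos12.2° = 18.9·5.2·0.2113·0.9774 = 20.300 kPa
FS = 32.091 / 20.300 = 1.581

FS = 1.58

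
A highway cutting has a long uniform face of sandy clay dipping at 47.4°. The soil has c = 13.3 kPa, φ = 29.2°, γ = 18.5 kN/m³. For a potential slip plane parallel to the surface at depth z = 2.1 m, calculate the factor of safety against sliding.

FS = 1.20

For an infinite slope with a slip plane parallel to the surface (no pore pressure): FS = [c + γz cos²β tanφ] / [γz sinβ cosβ].
γz = 18.5·2.1 = 38.85 kN/m²
Numerator = 13.3 + 38.85·cos²47.4°·tan29.2° = 13.3 + 38.85·0.4582·0.5589 = 23.248 kPa
Denominator = 38.85·sin47.4°·cos47.4° = 38.85·0.7361·0.6769 = 19.357 kPa
FS = 23.248 / 19.357 = 1.201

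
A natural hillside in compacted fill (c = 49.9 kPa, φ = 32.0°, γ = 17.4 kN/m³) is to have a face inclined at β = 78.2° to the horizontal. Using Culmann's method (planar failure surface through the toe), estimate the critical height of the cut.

Culmann's analysis gives the critical failure plane at α_cr = (β + φ)/2 = (78.2 + 32.0)/2 = 55.1°, and the critical height
H_c = (4c/γ) · sinβ cosφ / [1 − cos(β − φ)]
    = (4·49.9/17.4) · sin78.2°·cos32.0° / [1 − cos(46.2°)]
    = 11.471 · 0.9789·0.8480 / [1 − 0.6921]
    = 11.471 · 0.8301 / 0.3079
    = 30.93 m

H_c = 30.93 m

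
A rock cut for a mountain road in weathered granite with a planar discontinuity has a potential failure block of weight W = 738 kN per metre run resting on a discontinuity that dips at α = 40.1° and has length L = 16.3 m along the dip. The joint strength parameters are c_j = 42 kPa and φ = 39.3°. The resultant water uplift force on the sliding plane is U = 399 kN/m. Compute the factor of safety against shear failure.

Resolving the block weight along and normal to the plane and applying the Mohr–Coulomb strength on the joint:
N' = W cosα − U = 738·cos40.1° − 399 = 165.5 kN/m
Driving force T = W sinα = 738·sin40.1° = 475.4 kN/m
Resisting force R = c_j·L + N'·tanφ = 42·16.3 + 165.5·tan39.3° = 684.6 + 135.5 = 820.1 kN/m
FS = R / T = 820.1 / 475.4 = 1.725

FS = 1.73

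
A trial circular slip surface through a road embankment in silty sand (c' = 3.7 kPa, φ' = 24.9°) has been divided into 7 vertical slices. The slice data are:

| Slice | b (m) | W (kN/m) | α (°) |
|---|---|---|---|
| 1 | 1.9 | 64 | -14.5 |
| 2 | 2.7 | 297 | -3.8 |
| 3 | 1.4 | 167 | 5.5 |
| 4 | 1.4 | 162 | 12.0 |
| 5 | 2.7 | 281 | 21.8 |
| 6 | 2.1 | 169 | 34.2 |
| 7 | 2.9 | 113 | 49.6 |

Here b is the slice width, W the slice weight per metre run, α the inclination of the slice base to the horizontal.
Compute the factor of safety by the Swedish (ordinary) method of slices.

FS = 2.01

Ordinary method of slices: FS = Σ[c'·Δl_i + (W_i cosα_i)·tanφ'] / Σ W_i sinα_i, with Δl_i = b_i / cosα_i.
Slice 1: Δl = 1.9/cos(-14.5°) = 1.963 m; N'_1 = 64·cos(-14.5°) = 62.0; c'Δl = 7.26; W sinα = -16.0
Slice 2: Δl = 2.7/cos(-3.8°) = 2.706 m; N'_2 = 297·cos(-3.8°) = 296.3; c'Δl = 10.01; W sinα = -19.7
Slice 3: Δl = 1.4/cos5.5° = 1.406 m; N'_3 = 167·cos5.5° = 166.2; c'Δl = 5.20; W sinα = 16.0
Slice 4: Δl = 1.4/cos12.0° = 1.431 m; N'_4 = 162·cos12.0° = 158.5; c'Δl = 5.30; W sinα = 33.7
Slice 5: Δl = 2.7/cos21.8° = 2.908 m; N'_5 = 281·cos21.8° = 260.9; c'Δl = 10.76; W sinα = 104.4
Slice 6: Δl = 2.1/cos34.2° = 2.539 m; N'_6 = 169·cos34.2° = 139.8; c'Δl = 9.39; W sinα = 95.0
Slice 7: Δl = 2.9/cos49.6° = 4.474 m; N'_7 = 113·cos49.6° = 73.2; c'Δl = 16.56; W sinα = 86.1
Σc'Δl = 64.5 kN/m; ΣN' = 1156.9 kN/m; ΣW sinα = 299.4 kN/m
Resisting = 64.5 + 1156.9·tan24.9° = 64.5 + 537.0 = 601.5 kN/m
FS = 601.5 / 299.4 = 2.009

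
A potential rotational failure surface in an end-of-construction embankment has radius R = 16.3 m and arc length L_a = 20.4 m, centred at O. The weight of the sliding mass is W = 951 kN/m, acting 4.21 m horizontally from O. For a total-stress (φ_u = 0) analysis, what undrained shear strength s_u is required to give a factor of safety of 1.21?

FS = s_u·L_a·R / (W·d), so s_u = FS·W·d / (L_a·R).
s_u = 1.21·951·4.21 / (20.40·16.3) = 4844.5 / 332.52 = 14.57 kPa

s_u = 14.6 kPa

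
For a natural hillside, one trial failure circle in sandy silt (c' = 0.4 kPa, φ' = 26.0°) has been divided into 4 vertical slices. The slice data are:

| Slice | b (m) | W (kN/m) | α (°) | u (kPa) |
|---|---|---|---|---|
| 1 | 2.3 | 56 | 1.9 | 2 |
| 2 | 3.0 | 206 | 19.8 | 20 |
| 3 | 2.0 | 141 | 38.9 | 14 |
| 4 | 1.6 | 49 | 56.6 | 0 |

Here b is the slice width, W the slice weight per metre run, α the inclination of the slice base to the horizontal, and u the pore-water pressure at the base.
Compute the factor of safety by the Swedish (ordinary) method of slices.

FS = 0.71

Ordinary method of slices: FS = Σ[c'·Δl_i + (W_i cosα_i − u_i·Δl_i)·tanφ'] / Σ W_i sinα_i, with Δl_i = b_i / cosα_i.
Slice 1: Δl = 2.3/cos1.9° = 2.301 m; N'_1 = 56·cos1.9° − 2·2.301 = 51.4; c'Δl = 0.92; W sinα = 1.9
Slice 2: Δl = 3.0/cos19.8° = 3.189 m; N'_2 = 206·cos19.8° − 20·3.189 = 130.1; c'Δl = 1.28; W sinα = 69.8
Slice 3: Δl = 2.0/cos38.9° = 2.570 m; N'_3 = 141·cos38.9° − 14·2.570 = 73.8; c'Δl = 1.03; W sinα = 88.5
Slice 4: Δl = 1.6/cos56.6° = 2.907 m; N'_4 = 49·cos56.6° − 0·2.907 = 27.0; c'Δl = 1.16; W sinα = 40.9
Σc'Δl = 4.4 kN/m; ΣN' = 282.1 kN/m; ΣW sinα = 201.1 kN/m
Resisting = 4.4 + 282.1·tan26.0° = 4.4 + 137.6 = 142.0 kN/m
FS = 142.0 / 201.1 = 0.706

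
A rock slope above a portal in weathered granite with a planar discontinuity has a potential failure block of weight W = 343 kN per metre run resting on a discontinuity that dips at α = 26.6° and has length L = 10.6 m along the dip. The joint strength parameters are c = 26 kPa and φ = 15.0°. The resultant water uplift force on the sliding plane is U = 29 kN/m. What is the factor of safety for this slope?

Resolving the block weight along and normal to the plane and applying the Mohr–Coulomb strength on the joint:
N' = W cosα − U = 343·cos26.6° − 29 = 277.7 kN/m
Driving force T = W sinα = 343·sin26.6° = 153.6 kN/m
Resisting force R = c·L + N'·tanφ = 26·10.6 + 277.7·tan15.0° = 275.6 + 74.4 = 350.0 kN/m
FS = R / T = 350.0 / 153.6 = 2.279

FS = 2.28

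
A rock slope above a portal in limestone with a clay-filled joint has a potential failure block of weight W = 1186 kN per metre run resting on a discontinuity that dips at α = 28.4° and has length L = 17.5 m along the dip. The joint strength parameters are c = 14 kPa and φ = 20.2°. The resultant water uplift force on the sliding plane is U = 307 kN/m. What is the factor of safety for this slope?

Resolving the block weight along and normal to the plane and applying the Mohr–Coulomb strength on the joint:
N' = W cosα − U = 1186·cos28.4° − 307 = 736.3 kN/m
Driving force T = W sinα = 1186·sin28.4° = 564.1 kN/m
Resisting force R = c·L + N'·tanφ = 14·17.5 + 736.3·tan20.2° = 245.0 + 270.9 = 515.9 kN/m
FS = R / T = 515.9 / 564.1 = 0.915

FS = 0.91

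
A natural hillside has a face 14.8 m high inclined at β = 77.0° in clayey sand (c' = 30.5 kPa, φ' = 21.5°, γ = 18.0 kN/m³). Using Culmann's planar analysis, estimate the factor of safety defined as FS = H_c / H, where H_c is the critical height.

H_c = (4c'/γ) · sinβ cosφ' / [1 − cos(β − φ')]
    = (4·30.5/18.0) · sin77.0°·cos21.5° / [1 − cos55.5°]
    = 6.778 · 0.9066 / 0.4336 = 14.17 m
FS = H_c / H = 14.17 / 14.8 = 0.958

FS = 0.96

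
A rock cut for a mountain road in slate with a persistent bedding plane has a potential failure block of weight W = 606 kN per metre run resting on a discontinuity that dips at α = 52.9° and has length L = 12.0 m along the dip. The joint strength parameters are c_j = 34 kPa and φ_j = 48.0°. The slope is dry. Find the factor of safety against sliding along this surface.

Resolving the block weight along and normal to the plane and applying the Mohr–Coulomb strength on the joint:
N' = W cosα = 606·cos52.9° = 365.5 kN/m
Driving force T = W sinα = 606·sin52.9° = 483.3 kN/m
Resisting force R = c_j·L + N'·tanφ_j = 34·12.0 + 365.5·tan48.0° = 408.0 + 406.0 = 814.0 kN/m
FS = R / T = 814.0 / 483.3 = 1.684

FS = 1.68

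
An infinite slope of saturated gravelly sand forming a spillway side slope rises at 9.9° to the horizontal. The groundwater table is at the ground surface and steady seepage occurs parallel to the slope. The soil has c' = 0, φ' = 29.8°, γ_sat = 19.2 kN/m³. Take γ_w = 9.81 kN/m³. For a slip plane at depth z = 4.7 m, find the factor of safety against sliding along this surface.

FS = 1.60

With seepage parallel to the slope and the water table at the surface, the effective normal stress on the slip plane uses the buoyant unit weight γ' = γ_sat − γ_w while the driving shear stress uses γ_sat:
FS = [c' + γ' z cos²β tanφ'] / [γ_sat z sinβ cosβ]
(For c' = 0 this reduces to FS = (γ'/γ_sat)·tanφ'/tanβ.)
γ' = 19.2 − 9.81 = 9.39 kN/m³
Numerator = 0.0 + 9.39·4.7·cos²9.9°·tan29.8° = 0.0 + 9.39·4.7·0.9704·0.5727 = 24.528 kPa
Denominator = 19.2·4.7·sin9.9°·cos9.9° = 19.2·4.7·0.1719·0.9851 = 15.284 kPa
FS = 24.528 / 15.284 = 1.605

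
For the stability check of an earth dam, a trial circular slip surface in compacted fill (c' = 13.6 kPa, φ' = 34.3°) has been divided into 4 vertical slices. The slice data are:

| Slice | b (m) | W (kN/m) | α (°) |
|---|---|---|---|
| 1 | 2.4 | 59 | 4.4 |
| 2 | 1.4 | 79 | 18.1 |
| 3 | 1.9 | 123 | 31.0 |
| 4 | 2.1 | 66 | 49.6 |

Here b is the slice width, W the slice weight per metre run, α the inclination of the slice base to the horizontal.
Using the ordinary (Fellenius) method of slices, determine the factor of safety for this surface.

FS = 2.24

Ordinary method of slices: FS = Σ[c'·Δl_i + (W_i cosα_i)·tanφ'] / Σ W_i sinα_i, with Δl_i = b_i / cosα_i.
Slice 1: Δl = 2.4/cos4.4° = 2.407 m; N'_1 = 59·cos4.4° = 58.8; c'Δl = 32.74; W sinα = 4.5
Slice 2: Δl = 1.4/cos18.1° = 1.473 m; N'_2 = 79·cos18.1° = 75.1; c'Δl = 20.03; W sinα = 24.5
Slice 3: Δl = 1.9/cos31.0° = 2.217 m; N'_3 = 123·cos31.0° = 105.4; c'Δl = 30.15; W sinα = 63.3
Slice 4: Δl = 2.1/cos49.6° = 3.240 m; N'_4 = 66·cos49.6° = 42.8; c'Δl = 44.07; W sinα = 50.3
Σc'Δl = 127.0 kN/m; ΣN' = 282.1 kN/m; ΣW sinα = 142.7 kN/m
Resisting = 127.0 + 282.1·tan34.3° = 127.0 + 192.5 = 319.4 kN/m
FS = 319.4 / 142.7 = 2.239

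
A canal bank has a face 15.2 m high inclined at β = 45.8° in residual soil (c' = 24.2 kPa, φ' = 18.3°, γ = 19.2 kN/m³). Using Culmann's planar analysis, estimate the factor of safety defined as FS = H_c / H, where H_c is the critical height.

H_c = (4c'/γ) · sinβ cosφ' / [1 − cos(β − φ')]
    = (4·24.2/19.2) · sin45.8°·cos18.3° / [1 − cos27.5°]
    = 5.042 · 0.6807 / 0.1130 = 30.37 m
FS = H_c / H = 30.37 / 15.2 = 1.998

FS = 2.00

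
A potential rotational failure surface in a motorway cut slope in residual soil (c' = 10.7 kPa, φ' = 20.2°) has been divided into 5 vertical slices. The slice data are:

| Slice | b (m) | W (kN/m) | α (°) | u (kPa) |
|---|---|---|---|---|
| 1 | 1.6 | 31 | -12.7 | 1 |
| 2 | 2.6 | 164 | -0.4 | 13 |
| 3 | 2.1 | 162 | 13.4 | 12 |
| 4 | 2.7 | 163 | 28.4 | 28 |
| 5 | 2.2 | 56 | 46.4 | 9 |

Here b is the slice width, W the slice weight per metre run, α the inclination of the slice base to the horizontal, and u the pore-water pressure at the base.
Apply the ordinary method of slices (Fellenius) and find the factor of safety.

FS = 1.81

Ordinary method of slices: FS = Σ[c'·Δl_i + (W_i cosα_i − u_i·Δl_i)·tanφ'] / Σ W_i sinα_i, with Δl_i = b_i / cosα_i.
Slice 1: Δl = 1.6/cos(-12.7°) = 1.640 m; N'_1 = 31·cos(-12.7°) − 1·1.640 = 28.6; c'Δl = 17.55; W sinα = -6.8
Slice 2: Δl = 2.6/cos(-0.4°) = 2.600 m; N'_2 = 164·cos(-0.4°) − 13·2.600 = 130.2; c'Δl = 27.82; W sinα = -1.1
Slice 3: Δl = 2.1/cos13.4° = 2.159 m; N'_3 = 162·cos13.4° − 12·2.159 = 131.7; c'Δl = 23.10; W sinα = 37.5
Slice 4: Δl = 2.7/cos28.4° = 3.069 m; N'_4 = 163·cos28.4° − 28·3.069 = 57.4; c'Δl = 32.84; W sinα = 77.5
Slice 5: Δl = 2.2/cos46.4° = 3.190 m; N'_5 = 56·cos46.4° − 9·3.190 = 9.9; c'Δl = 34.13; W sinα = 40.6
Σc'Δl = 135.4 kN/m; ΣN' = 357.8 kN/m; ΣW sinα = 147.7 kN/m
Resisting = 135.4 + 357.8·tan20.2° = 135.4 + 131.7 = 267.1 kN/m
FS = 267.1 / 147.7 = 1.809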